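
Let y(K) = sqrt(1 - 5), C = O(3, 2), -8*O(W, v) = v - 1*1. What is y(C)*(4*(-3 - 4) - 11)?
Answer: -78*I ≈ -78.0*I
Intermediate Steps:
O(W, v) = 1/8 - v/8 (O(W, v) = -(v - 1*1)/8 = -(v - 1)/8 = -(-1 + v)/8 = 1/8 - v/8)
C = -1/8 (C = 1/8 - 1/8*2 = 1/8 - 1/4 = -1/8 ≈ -0.12500)
y(K) = 2*I (y(K) = sqrt(-4) = 2*I)
y(C)*(4*(-3 - 4) - 11) = (2*I)*(4*(-3 - 4) - 11) = (2*I)*(4*(-7) - 11) = (2*I)*(-28 - 11) = (2*I)*(-39) = -78*I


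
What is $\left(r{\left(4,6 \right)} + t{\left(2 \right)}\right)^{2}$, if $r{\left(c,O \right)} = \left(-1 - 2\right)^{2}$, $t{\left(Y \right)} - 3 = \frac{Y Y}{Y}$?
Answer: $196$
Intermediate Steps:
$t{\left(Y \right)} = 3 + Y$ ($t{\left(Y \right)} = 3 + \frac{Y Y}{Y} = 3 + \frac{Y^{2}}{Y} = 3 + Y$)
$r{\left(c,O \right)} = 9$ ($r{\left(c,O \right)} = \left(-3\right)^{2} = 9$)
$\left(r{\left(4,6 \right)} + t{\left(2 \right)}\right)^{2} = \left(9 + \left(3 + 2\right)\right)^{2} = \left(9 + 5\right)^{2} = 14^{2} = 196$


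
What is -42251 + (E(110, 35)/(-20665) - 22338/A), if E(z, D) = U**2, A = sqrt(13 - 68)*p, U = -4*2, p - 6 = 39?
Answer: -873116979/20665 + 2482*I*sqrt(55)/275 ≈ -42251.0 + 66.935*I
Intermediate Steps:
p = 45 (p = 6 + 39 = 45)
U = -8
A = 45*I*sqrt(55) (A = sqrt(13 - 68)*45 = sqrt(-55)*45 = (I*sqrt(55))*45 = 45*I*sqrt(55) ≈ 333.73*I)
E(z, D) = 64 (E(z, D) = (-8)**2 = 64)
-42251 + (E(110, 35)/(-20665) - 22338/A) = -42251 + (64/(-20665) - 22338*(-I*sqrt(55)/2475)) = -42251 + (64*(-1/20665) - (-2482)*I*sqrt(55)/275) = -42251 + (-64/20665 + 2482*I*sqrt(55)/275) = -873116979/20665 + 2482*I*sqrt(55)/275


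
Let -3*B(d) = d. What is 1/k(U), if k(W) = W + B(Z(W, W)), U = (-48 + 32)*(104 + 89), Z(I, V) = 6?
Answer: -1/3090 ≈ -0.00032362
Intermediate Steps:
B(d) = -d/3
U = -3088 (U = -16*193 = -3088)
k(W) = -2 + W (k(W) = W - ⅓*6 = W - 2 = -2 + W)
1/k(U) = 1/(-2 - 3088) = 1/(-3090) = -1/3090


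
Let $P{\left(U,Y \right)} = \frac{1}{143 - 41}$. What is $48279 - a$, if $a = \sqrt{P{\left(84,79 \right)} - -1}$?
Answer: $48279 - \frac{\sqrt{10506}}{102} \approx 48278.0$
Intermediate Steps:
$P{\left(U,Y \right)} = \frac{1}{102}$
$a = \frac{\sqrt{10506}}{102}$ ($a = \sqrt{\frac{1}{102} - -1} = \sqrt{\frac{1}{102} + \left(-5 + 6\right)} = \sqrt{\frac{1}{102} + 1} = \sqrt{\frac{103}{102}} = \frac{\sqrt{10506}}{102} \approx 1.0049$)
$48279 - a = 48279 - \frac{\sqrt{10506}}{102}$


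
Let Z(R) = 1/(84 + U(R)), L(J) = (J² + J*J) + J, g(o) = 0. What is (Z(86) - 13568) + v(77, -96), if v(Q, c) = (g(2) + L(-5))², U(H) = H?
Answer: -1962309/170 ≈ -11543.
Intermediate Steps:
L(J) = J + 2*J² (L(J) = (J² + J²) + J = 2*J² + J = J + 2*J²)
Z(R) = 1/(84 + R)
v(Q, c) = 2025 (v(Q, c) = (0 - 5*(1 + 2*(-5)))² = (0 - 5*(1 - 10))² = (0 - 5*(-9))² = (0 + 45)² = 45² = 2025)
(Z(86) - 13568) + v(77, -96) = (1/(84 + 86) - 13568) + 2025 = (1/170 - 13568) + 2025 = -2306559/170 + 2025 = -1962309/170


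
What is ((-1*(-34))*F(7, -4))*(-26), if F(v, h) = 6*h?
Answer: 21216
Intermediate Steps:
((-1*(-34))*F(7, -4))*(-26) = ((-1*(-34))*(6*(-4)))*(-26) = (34*(-24))*(-26) = -816*(-26) = 21216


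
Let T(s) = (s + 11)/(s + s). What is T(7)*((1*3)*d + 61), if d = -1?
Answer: 522/7 ≈ 74.571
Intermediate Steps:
T(s) = (11 + s)/(2*s) (T(s) = (11 + s)/((2*s)) = (11 + s)*(1/(2*s)) = (11 + s)/(2*s))
T(7)*((1*3)*d + 61) = ((½)*(11 + 7)/7)*((1*3)*(-1) + 61) = ((½)*(⅐)*18)*(3*(-1) + 61) = 9*(-3 + 61)/7 = (9/7)*58 = 522/7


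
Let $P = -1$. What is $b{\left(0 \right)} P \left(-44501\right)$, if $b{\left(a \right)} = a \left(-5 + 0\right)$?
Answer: $0$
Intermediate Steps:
$b{\left(a \right)} = - 5 a$ ($b{\left(a \right)} = a \left(-5\right) = - 5 a$)
$b{\left(0 \right)} P \left(-44501\right) = \left(-5\right) 0 \left(-1\right) \left(-44501\right) = 0 \left(-1\right) \left(-44501\right) = 0 \left(-44501\right) = 0$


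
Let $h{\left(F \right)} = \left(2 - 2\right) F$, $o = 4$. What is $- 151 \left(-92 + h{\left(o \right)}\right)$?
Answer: $13892$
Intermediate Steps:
$h{\left(F \right)} = 0$ ($h{\left(F \right)} = 0 F = 0$)
$- 151 \left(-92 + h{\left(o \right)}\right) = - 151 \left(-92 + 0\right) = \left(-151\right) \left(-92\right) = 13892$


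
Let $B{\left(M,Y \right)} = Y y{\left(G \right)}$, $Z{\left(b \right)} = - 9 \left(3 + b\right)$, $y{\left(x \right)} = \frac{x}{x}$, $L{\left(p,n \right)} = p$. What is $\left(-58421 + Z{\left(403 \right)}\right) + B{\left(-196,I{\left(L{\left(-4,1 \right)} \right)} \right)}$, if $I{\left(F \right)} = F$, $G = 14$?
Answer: $-62079$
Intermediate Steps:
$y{\left(x \right)} = 1$
$Z{\left(b \right)} = -27 - 9 b$
$B{\left(M,Y \right)} = Y$ ($B{\left(M,Y \right)} = Y 1 = Y$)
$\left(-58421 + Z{\left(403 \right)}\right) + B{\left(-196,I{\left(L{\left(-4,1 \right)} \right)} \right)} = \left(-58421 - 3654\right) - 4 = -62075 - 4 = -62079$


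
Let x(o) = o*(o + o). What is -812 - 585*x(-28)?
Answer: -918092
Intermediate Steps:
x(o) = 2*o**2 (x(o) = o*(2*o) = 2*o**2)
-812 - 585*x(-28) = -812 - 1170*(-28)**2 = -812 - 1170*784 = -812 - 585*1568 = -812 - 917280 = -918092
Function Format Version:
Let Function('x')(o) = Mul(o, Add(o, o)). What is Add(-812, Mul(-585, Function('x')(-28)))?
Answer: -918092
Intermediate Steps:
Function('x')(o) = Mul(2, Pow(o, 2)) (Function('x')(o) = Mul(o, Mul(2, o)) = Mul(2, Pow(o, 2)))
Add(-812, Mul(-585, Function('x')(-28))) = Add(-812, Mul(-585, Mul(2, Pow(-28, 2)))) = Add(-812, Mul(-585, Mul(2, 784))) = Add(-812, Mul(-585, 1568)) = Add(-812, -917280) = -918092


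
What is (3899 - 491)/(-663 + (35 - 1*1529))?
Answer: -1136/719 ≈ -1.5800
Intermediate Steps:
(3899 - 491)/(-663 + (35 - 1*1529)) = 3408/(-663 + (35 - 1529)) = 3408/(-663 - 1494) = 3408/(-2157) = 3408*(-1/2157) = -1136/719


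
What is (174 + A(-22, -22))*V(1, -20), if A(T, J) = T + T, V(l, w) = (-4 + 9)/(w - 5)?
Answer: -26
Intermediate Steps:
V(l, w) = 5/(-5 + w)
A(T, J) = 2*T
(174 + A(-22, -22))*V(1, -20) = (174 + 2*(-22))*(5/(-5 - 20)) = (174 - 44)*(5/(-25)) = 130*(5*(-1/25)) = 130*(-1/5) = -26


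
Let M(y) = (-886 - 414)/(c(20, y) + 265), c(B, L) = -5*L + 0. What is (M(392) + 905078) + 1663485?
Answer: 870743117/339 ≈ 2.5686e+6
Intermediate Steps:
c(B, L) = -5*L
M(y) = -1300/(265 - 5*y) (M(y) = (-886 - 414)/(-5*y + 265) = -1300/(265 - 5*y))
(M(392) + 905078) + 1663485 = (260/(-53 + 392) + 905078) + 1663485 = (260/339 + 905078) + 1663485 = 306821702/339 + 1663485 = 870743117/339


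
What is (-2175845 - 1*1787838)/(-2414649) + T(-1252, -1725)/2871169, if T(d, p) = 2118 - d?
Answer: 11388541122557/6932865354681 ≈ 1.6427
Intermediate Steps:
(-2175845 - 1*1787838)/(-2414649) + T(-1252, -1725)/2871169 = (-2175845 - 1*1787838)/(-2414649) + (2118 - 1*(-1252))/2871169 = (-2175845 - 1787838)*(-1/2414649) + (2118 + 1252)*(1/2871169) = -3963683*(-1/2414649) + 3370*(1/2871169) = 3963683/2414649 + 3370/2871169 = 11388541122557/6932865354681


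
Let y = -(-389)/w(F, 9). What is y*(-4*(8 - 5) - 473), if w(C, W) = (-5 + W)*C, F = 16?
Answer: -188665/64 ≈ -2947.9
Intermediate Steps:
w(C, W) = C*(-5 + W)
y = 389/64 (y = -(-389)/(16*(-5 + 9)) = -(-389)/(16*4) = -(-389)/64 = -1*(-389/64) = 389/64 ≈ 6.0781)
y*(-4*(8 - 5) - 473) = 389*(-4*(8 - 5) - 473)/64 = 389*(-4*3 - 473)/64 = 389*(-12 - 473)/64 = (389/64)*(-485) = -188665/64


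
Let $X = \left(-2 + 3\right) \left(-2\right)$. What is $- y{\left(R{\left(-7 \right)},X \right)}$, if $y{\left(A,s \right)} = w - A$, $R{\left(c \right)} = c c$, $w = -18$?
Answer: $67$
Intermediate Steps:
$R{\left(c \right)} = c^{2}$
$X = -2$ ($X = 1 \left(-2\right) = -2$)
$y{\left(A,s \right)} = -18 - A$
$- y{\left(R{\left(-7 \right)},X \right)} = - (-18 - \left(-7\right)^{2}) = - (-18 - 49) = \left(-1\right) \left(-67\right) = 67$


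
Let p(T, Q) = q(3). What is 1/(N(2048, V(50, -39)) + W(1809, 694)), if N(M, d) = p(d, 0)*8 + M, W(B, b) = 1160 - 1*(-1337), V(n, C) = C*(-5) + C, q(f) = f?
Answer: 1/4569 ≈ 0.00021887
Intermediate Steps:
V(n, C) = -4*C (V(n, C) = -5*C + C = -4*C)
p(T, Q) = 3
W(B, b) = 2497 (W(B, b) = 1160 + 1337 = 2497)
N(M, d) = 24 + M (N(M, d) = 3*8 + M = 24 + M)
1/(N(2048, V(50, -39)) + W(1809, 694)) = 1/((24 + 2048) + 2497) = 1/(2072 + 2497) = 1/4569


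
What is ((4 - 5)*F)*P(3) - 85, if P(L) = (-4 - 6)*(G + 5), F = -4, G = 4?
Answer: -445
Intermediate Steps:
P(L) = -90 (P(L) = (-4 - 6)*(4 + 5) = -10*9 = -90)
((4 - 5)*F)*P(3) - 85 = ((4 - 5)*(-4))*(-90) - 85 = -1*(-4)*(-90) - 85 = 4*(-90) - 85 = -360 - 85 = -445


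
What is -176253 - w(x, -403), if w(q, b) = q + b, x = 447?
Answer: -176297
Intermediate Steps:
w(q, b) = b + q
-176253 - w(x, -403) = -176253 - (-403 + 447) = -176253 - 1*44 = -176253 - 44 = -176297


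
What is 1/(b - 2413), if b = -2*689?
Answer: -1/3791 ≈ -0.00026378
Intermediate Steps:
b = -1378
1/(b - 2413) = 1/(-1378 - 2413) = 1/(-3791) = -1/3791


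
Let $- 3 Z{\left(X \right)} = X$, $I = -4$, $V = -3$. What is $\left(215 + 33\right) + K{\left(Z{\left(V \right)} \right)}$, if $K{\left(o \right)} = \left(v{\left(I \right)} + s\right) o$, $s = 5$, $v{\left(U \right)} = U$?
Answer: $249$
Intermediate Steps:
$Z{\left(X \right)} = - \frac{X}{3}$
$K{\left(o \right)} = o$ ($K{\left(o \right)} = \left(-4 + 5\right) o = 1 o = o$)
$\left(215 + 33\right) + K{\left(Z{\left(V \right)} \right)} = \left(215 + 33\right) - -1 = 248 + 1 = 249$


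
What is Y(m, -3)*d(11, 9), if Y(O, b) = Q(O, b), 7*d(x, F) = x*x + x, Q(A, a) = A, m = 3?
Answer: 396/7 ≈ 56.571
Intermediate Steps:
d(x, F) = x/7 + x²/7 (d(x, F) = (x*x + x)/7 = (x² + x)/7 = (x + x²)/7 = x/7 + x²/7)
Y(O, b) = O
Y(m, -3)*d(11, 9) = 3*((⅐)*11*(1 + 11)) = 3*((⅐)*11*12) = 3*(132/7) = 396/7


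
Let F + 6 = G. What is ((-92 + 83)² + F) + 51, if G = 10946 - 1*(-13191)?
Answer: 24263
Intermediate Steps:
G = 24137 (G = 10946 + 13191 = 24137)
F = 24131 (F = -6 + 24137 = 24131)
((-92 + 83)² + F) + 51 = ((-92 + 83)² + 24131) + 51 = ((-9)² + 24131) + 51 = (81 + 24131) + 51 = 24212 + 51 = 24263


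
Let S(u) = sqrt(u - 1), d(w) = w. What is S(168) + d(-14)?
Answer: -14 + sqrt(167) ≈ -1.0772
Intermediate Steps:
S(u) = sqrt(-1 + u)
S(168) + d(-14) = sqrt(-1 + 168) - 14 = sqrt(167) - 14 = -14 + sqrt(167)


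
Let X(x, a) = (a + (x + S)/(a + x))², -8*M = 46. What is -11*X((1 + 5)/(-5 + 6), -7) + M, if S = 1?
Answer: -8647/4 ≈ -2161.8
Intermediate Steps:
M = -23/4 (M = -⅛*46 = -23/4 ≈ -5.7500)
X(x, a) = (a + (1 + x)/(a + x))² (X(x, a) = (a + (x + 1)/(a + x))² = (a + (1 + x)/(a + x))²)
-11*X((1 + 5)/(-5 + 6), -7) + M = -11*(1 + (1 + 5)/(-5 + 6) + (-7)² - 7*(1 + 5)/(-5 + 6))²/(-7 + (1 + 5)/(-5 + 6))² - 23/4 = -11*(1 + 6/1 + 49 - 42/1)²/(-7 + 6/1)² - 23/4 = -11*(1 + 6*1 + 49 - 42)²/(-7 + 6*1)² - 23/4 = -11*(1 + 6 + 49 - 7*6)²/(-7 + 6)² - 23/4 = -11*(1 + 6 + 49 - 42)²/(-1)² - 23/4 = -11*14² - 23/4 = -11*196 - 23/4 = -2156 - 23/4 = -8647/4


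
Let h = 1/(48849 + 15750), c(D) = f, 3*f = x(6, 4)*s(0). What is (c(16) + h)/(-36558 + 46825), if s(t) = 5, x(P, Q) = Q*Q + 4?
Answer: 717767/221079311 ≈ 0.0032467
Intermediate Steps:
x(P, Q) = 4 + Q**2 (x(P, Q) = Q**2 + 4 = 4 + Q**2)
f = 100/3 (f = ((4 + 4**2)*5)/3 = ((4 + 16)*5)/3 = (20*5)/3 = (1/3)*100 = 100/3 ≈ 33.333)
c(D) = 100/3
h = 1/64599 ≈ 1.5480e-5
(c(16) + h)/(-36558 + 46825) = (100/3 + 1/64599)/(-36558 + 46825) = (717767/21533)/10267 = (717767/21533)*(1/10267) = 717767/221079311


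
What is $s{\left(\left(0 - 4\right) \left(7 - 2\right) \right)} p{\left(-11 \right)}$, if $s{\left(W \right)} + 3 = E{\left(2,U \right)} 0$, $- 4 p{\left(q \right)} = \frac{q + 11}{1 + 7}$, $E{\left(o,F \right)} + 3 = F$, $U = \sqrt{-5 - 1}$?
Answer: $0$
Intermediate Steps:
$U = i \sqrt{6}$ ($U = \sqrt{-6} = i \sqrt{6} \approx 2.4495 i$)
$E{\left(o,F \right)} = -3 + F$
$p{\left(q \right)} = - \frac{11}{32} - \frac{q}{32}$ ($p{\left(q \right)} = - \frac{\left(q + 11\right) \frac{1}{1 + 7}}{4} = - \frac{\left(11 + q\right) \frac{1}{8}}{4} = - \frac{\frac{11}{8} + \frac{q}{8}}{4} = - \frac{11}{32} - \frac{q}{32}$)
$s{\left(W \right)} = -3$ ($s{\left(W \right)} = -3 + \left(-3 + i \sqrt{6}\right) 0 = -3 + 0 = -3$)
$s{\left(\left(0 - 4\right) \left(7 - 2\right) \right)} p{\left(-11 \right)} = - 3 \left(- \frac{11}{32} - - \frac{11}{32}\right) = - 3 \left(- \frac{11}{32} + \frac{11}{32}\right) = \left(-3\right) 0 = 0$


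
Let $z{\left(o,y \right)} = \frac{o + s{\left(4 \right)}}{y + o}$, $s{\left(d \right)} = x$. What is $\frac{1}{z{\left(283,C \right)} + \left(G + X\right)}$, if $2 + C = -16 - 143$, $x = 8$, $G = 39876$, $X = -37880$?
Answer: $\frac{122}{243803} \approx 0.0005004$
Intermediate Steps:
$s{\left(d \right)} = 8$
$C = -161$ ($C = -2 - 159 = -161$)
$z{\left(o,y \right)} = \frac{8 + o}{o + y}$ ($z{\left(o,y \right)} = \frac{o + 8}{y + o} = \frac{8 + o}{o + y}$)
$\frac{1}{z{\left(283,C \right)} + \left(G + X\right)} = \frac{1}{\frac{8 + 283}{283 - 161} + \left(39876 - 37880\right)} = \frac{1}{\frac{1}{122} \cdot 291 + 1996} = \frac{1}{\frac{291}{122} + 1996} = \frac{1}{\frac{243803}{122}} = \frac{122}{243803}$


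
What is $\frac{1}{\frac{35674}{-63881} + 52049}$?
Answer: $\frac{63881}{3324906495} \approx 1.9213 \cdot 10^{-5}$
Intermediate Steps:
$\frac{1}{\frac{35674}{-63881} + 52049} = \frac{1}{35674 \left(- \frac{1}{63881}\right) + 52049} = \frac{1}{- \frac{35674}{63881} + 52049} = \frac{1}{\frac{3324906495}{63881}} = \frac{63881}{3324906495}$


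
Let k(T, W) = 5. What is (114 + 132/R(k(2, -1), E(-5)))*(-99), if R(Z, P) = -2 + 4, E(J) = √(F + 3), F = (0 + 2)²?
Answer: -17820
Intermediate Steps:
F = 4 (F = 2² = 4)
E(J) = √7 (E(J) = √(4 + 3) = √7)
R(Z, P) = 2
(114 + 132/R(k(2, -1), E(-5)))*(-99) = (114 + 132/2)*(-99) = (114 + 132*(½))*(-99) = (114 + 66)*(-99) = 180*(-99) = -17820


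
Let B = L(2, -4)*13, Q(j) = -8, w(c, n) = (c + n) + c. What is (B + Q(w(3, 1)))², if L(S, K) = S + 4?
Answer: 4900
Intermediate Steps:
L(S, K) = 4 + S
w(c, n) = n + 2*c
B = 78 (B = (4 + 2)*13 = 6*13 = 78)
(B + Q(w(3, 1)))² = (78 - 8)² = 70² = 4900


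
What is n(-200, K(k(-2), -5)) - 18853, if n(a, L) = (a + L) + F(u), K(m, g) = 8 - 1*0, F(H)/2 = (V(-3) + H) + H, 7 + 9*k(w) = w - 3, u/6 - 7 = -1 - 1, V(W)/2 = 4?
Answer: -18909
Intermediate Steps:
V(W) = 8 (V(W) = 2*4 = 8)
u = 30 (u = 42 + 6*(-1 - 1) = 42 + 6*(-2) = 42 - 12 = 30)
k(w) = -10/9 + w/9 (k(w) = -7/9 + (w - 3)/9 = -7/9 + (-3 + w)/9 = -7/9 + (-⅓ + w/9) = -10/9 + w/9)
F(H) = 16 + 4*H (F(H) = 2*((8 + H) + H) = 2*(8 + 2*H) = 16 + 4*H)
K(m, g) = 8 (K(m, g) = 8 + 0 = 8)
n(a, L) = 136 + L + a (n(a, L) = (a + L) + (16 + 4*30) = (L + a) + (16 + 120) = (L + a) + 136 = 136 + L + a)
n(-200, K(k(-2), -5)) - 18853 = (136 + 8 - 200) - 18853 = -56 - 18853 = -18909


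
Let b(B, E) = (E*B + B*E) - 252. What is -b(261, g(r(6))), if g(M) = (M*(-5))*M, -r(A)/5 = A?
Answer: 2349252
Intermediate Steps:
r(A) = -5*A
g(M) = -5*M² (g(M) = (-5*M)*M = -5*M²)
b(B, E) = -252 + 2*B*E (b(B, E) = (B*E + B*E) - 252 = 2*B*E - 252 = -252 + 2*B*E)
-b(261, g(r(6))) = -(-252 + 2*261*(-5*(-5*6)²)) = -(-252 + 2*261*(-5*(-30)²)) = -(-252 + 2*261*(-5*900)) = -(-252 + 2*261*(-4500)) = -(-252 - 2349000) = -1*(-2349252) = 2349252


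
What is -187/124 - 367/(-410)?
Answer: -15581/25420 ≈ -0.61294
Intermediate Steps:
-187/124 - 367/(-410) = -187*1/124 - 367*(-1/410) = -187/124 + 367/410 = -15581/25420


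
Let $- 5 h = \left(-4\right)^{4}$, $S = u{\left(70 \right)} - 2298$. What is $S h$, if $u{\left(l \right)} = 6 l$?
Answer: $\frac{480768}{5} \approx 96154.0$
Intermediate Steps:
$S = -1878$ ($S = 6 \cdot 70 - 2298 = 420 - 2298 = -1878$)
$h = - \frac{256}{5}$ ($h = - \frac{\left(-4\right)^{4}}{5} = \left(- \frac{1}{5}\right) 256 = - \frac{256}{5} \approx -51.2$)
$S h = \left(-1878\right) \left(- \frac{256}{5}\right) = \frac{480768}{5}$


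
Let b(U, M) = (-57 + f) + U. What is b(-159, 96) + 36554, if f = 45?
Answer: 36383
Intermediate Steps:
b(U, M) = -12 + U (b(U, M) = (-57 + 45) + U = -12 + U)
b(-159, 96) + 36554 = (-12 - 159) + 36554 = -171 + 36554 = 36383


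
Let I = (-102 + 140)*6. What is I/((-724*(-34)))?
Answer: 57/6154 ≈ 0.0092623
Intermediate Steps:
I = 228 (I = 38*6 = 228)
I/((-724*(-34))) = 228/((-724*(-34))) = 228/24616 = 228*(1/24616) = 57/6154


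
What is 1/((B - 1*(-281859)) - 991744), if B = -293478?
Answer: -1/1003363 ≈ -9.9665e-7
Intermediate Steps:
1/((B - 1*(-281859)) - 991744) = 1/((-293478 - 1*(-281859)) - 991744) = 1/((-293478 + 281859) - 991744) = 1/(-11619 - 991744) = 1/(-1003363) = -1/1003363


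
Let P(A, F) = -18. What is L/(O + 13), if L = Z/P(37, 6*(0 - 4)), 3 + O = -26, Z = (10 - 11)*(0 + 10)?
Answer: -5/144 ≈ -0.034722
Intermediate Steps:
Z = -10 (Z = -1*10 = -10)
O = -29 (O = -3 - 26 = -29)
L = 5/9 (L = -10/(-18) = -10*(-1/18) = 5/9 ≈ 0.55556)
L/(O + 13) = (5/9)/(-29 + 13) = (5/9)/(-16) = -1/16*5/9 = -5/144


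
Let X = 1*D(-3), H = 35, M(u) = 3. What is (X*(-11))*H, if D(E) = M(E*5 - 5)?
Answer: -1155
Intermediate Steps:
D(E) = 3
X = 3 (X = 1*3 = 3)
(X*(-11))*H = (3*(-11))*35 = -33*35 = -1155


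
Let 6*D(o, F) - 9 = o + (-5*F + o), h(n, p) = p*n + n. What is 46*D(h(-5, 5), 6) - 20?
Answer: -641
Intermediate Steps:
h(n, p) = n + n*p (h(n, p) = n*p + n = n + n*p)
D(o, F) = 3/2 - 5*F/6 + o/3 (D(o, F) = 3/2 + (o + (-5*F + o))/6 = 3/2 + (o + (o - 5*F))/6 = 3/2 + (-5*F + 2*o)/6 = 3/2 + (-5*F/6 + o/3) = 3/2 - 5*F/6 + o/3)
46*D(h(-5, 5), 6) - 20 = 46*(3/2 - 5/6*6 + (-5*(1 + 5))/3) - 20 = 46*(3/2 - 5 + (-5*6)/3) - 20 = 46*(3/2 - 5 + (1/3)*(-30)) - 20 = 46*(3/2 - 5 - 10) - 20 = 46*(-27/2) - 20 = -621 - 20 = -641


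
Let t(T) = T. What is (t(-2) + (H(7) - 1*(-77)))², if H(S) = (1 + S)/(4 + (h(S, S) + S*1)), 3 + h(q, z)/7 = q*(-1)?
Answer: 19509889/3481 ≈ 5604.7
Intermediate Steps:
h(q, z) = -21 - 7*q (h(q, z) = -21 + 7*(q*(-1)) = -21 + 7*(-q) = -21 - 7*q)
H(S) = (1 + S)/(-17 - 6*S) (H(S) = (1 + S)/(4 + ((-21 - 7*S) + S*1)) = (1 + S)/(4 + ((-21 - 7*S) + S)) = (1 + S)/(4 + (-21 - 6*S)) = (1 + S)/(-17 - 6*S))
(t(-2) + (H(7) - 1*(-77)))² = (-2 + ((1 + 7)/(-17 - 6*7) - 1*(-77)))² = (-2 + (8/(-17 - 42) + 77))² = (-2 + (8/(-59) + 77))² = (-2 + (-1/59*8 + 77))² = (-2 + (-8/59 + 77))² = (-2 + 4535/59)² = (4417/59)² = 19509889/3481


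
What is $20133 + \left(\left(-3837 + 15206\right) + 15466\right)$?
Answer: $46968$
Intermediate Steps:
$20133 + \left(\left(-3837 + 15206\right) + 15466\right) = 20133 + \left(11369 + 15466\right) = 20133 + 26835 = 46968$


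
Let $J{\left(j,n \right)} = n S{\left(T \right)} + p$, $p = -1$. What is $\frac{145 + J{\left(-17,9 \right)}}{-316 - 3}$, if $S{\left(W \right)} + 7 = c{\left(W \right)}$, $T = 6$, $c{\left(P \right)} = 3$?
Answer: $- \frac{108}{319} \approx -0.33856$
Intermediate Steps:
$S{\left(W \right)} = -4$ ($S{\left(W \right)} = -7 + 3 = -4$)
$J{\left(j,n \right)} = -1 - 4 n$ ($J{\left(j,n \right)} = n \left(-4\right) - 1 = - 4 n - 1 = -1 - 4 n$)
$\frac{145 + J{\left(-17,9 \right)}}{-316 - 3} = \frac{145 - 37}{-316 - 3} = \frac{145 - 37}{-319} = \left(145 - 37\right) \left(- \frac{1}{319}\right) = 108 \left(- \frac{1}{319}\right) = - \frac{108}{319}$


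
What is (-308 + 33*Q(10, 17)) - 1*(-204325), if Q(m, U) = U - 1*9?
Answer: 204281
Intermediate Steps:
Q(m, U) = -9 + U (Q(m, U) = U - 9 = -9 + U)
(-308 + 33*Q(10, 17)) - 1*(-204325) = (-308 + 33*(-9 + 17)) - 1*(-204325) = (-308 + 33*8) + 204325 = (-308 + 264) + 204325 = -44 + 204325 = 204281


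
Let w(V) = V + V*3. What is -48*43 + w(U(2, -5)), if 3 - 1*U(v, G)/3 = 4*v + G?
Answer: -2064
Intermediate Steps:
U(v, G) = 9 - 12*v - 3*G (U(v, G) = 9 - 3*(4*v + G) = 9 - 3*(G + 4*v) = 9 + (-12*v - 3*G) = 9 - 12*v - 3*G)
w(V) = 4*V (w(V) = V + 3*V = 4*V)
-48*43 + w(U(2, -5)) = -48*43 + 4*(9 - 12*2 - 3*(-5)) = -2064 + 4*(9 - 24 + 15) = -2064 + 4*0 = -2064 + 0 = -2064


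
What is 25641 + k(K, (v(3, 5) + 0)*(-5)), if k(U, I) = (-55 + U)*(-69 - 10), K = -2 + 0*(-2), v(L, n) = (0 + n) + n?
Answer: 30144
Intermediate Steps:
v(L, n) = 2*n (v(L, n) = n + n = 2*n)
K = -2 (K = -2 + 0 = -2)
k(U, I) = 4345 - 79*U (k(U, I) = (-55 + U)*(-79) = 4345 - 79*U)
25641 + k(K, (v(3, 5) + 0)*(-5)) = 25641 + (4345 - 79*(-2)) = 25641 + (4345 + 158) = 25641 + 4503 = 30144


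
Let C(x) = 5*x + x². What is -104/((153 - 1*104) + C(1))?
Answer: -104/55 ≈ -1.8909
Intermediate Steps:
C(x) = x² + 5*x
-104/((153 - 1*104) + C(1)) = -104/((153 - 1*104) + 1*(5 + 1)) = -104/((153 - 104) + 1*6) = -104/(49 + 6) = -104/55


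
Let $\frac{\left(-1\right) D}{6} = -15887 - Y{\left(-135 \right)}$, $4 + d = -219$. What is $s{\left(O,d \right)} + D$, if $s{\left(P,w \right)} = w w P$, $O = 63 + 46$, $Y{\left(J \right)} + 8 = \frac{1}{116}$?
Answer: $\frac{319912633}{58} \approx 5.5157 \cdot 10^{6}$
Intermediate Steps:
$Y{\left(J \right)} = - \frac{927}{116}$ ($Y{\left(J \right)} = -8 + \frac{1}{116} = - \frac{927}{116}$)
$d = -223$ ($d = -4 - 219 = -223$)
$O = 109$
$D = \frac{5525895}{58}$ ($D = - 6 \left(-15887 - - \frac{927}{116}\right) = - 6 \left(-15887 + \frac{927}{116}\right) = \left(-6\right) \left(- \frac{1841965}{116}\right) = \frac{5525895}{58} \approx 95274.0$)
$s{\left(P,w \right)} = P w^{2}$ ($s{\left(P,w \right)} = w^{2} P = P w^{2}$)
$s{\left(O,d \right)} + D = 109 \left(-223\right)^{2} + \frac{5525895}{58} = 109 \cdot 49729 + \frac{5525895}{58} = 5420461 + \frac{5525895}{58} = \frac{319912633}{58}$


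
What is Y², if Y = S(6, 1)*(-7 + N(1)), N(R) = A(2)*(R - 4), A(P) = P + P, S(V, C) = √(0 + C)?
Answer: 361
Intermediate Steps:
S(V, C) = √C
A(P) = 2*P
N(R) = -16 + 4*R (N(R) = (2*2)*(R - 4) = 4*(-4 + R) = -16 + 4*R)
Y = -19 (Y = √1*(-7 + (-16 + 4*1)) = 1*(-7 + (-16 + 4)) = 1*(-7 - 12) = 1*(-19) = -19)
Y² = (-19)² = 361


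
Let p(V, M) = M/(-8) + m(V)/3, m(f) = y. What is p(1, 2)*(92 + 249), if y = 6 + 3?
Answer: 3751/4 ≈ 937.75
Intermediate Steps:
y = 9
m(f) = 9
p(V, M) = 3 - M/8 (p(V, M) = M/(-8) + 9/3 = M*(-⅛) + 9*(⅓) = -M/8 + 3 = 3 - M/8)
p(1, 2)*(92 + 249) = (3 - ⅛*2)*(92 + 249) = (3 - ¼)*341 = (11/4)*341 = 3751/4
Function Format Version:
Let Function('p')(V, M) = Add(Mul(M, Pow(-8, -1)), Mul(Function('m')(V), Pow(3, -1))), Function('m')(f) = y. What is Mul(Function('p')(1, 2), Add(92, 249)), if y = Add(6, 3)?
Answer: Rational(3751, 4) ≈ 937.75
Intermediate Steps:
y = 9
Function('m')(f) = 9
Function('p')(V, M) = Add(3, Mul(Rational(-1, 8), M)) (Function('p')(V, M) = Add(Mul(M, Pow(-8, -1)), Mul(9, Pow(3, -1))) = Add(Mul(M, Rational(-1, 8)), Mul(9, Rational(1, 3))) = Add(Mul(Rational(-1, 8), M), 3) = Add(3, Mul(Rational(-1, 8), M)))
Mul(Function('p')(1, 2), Add(92, 249)) = Mul(Add(3, Mul(Rational(-1, 8), 2)), Add(92, 249)) = Mul(Add(3, Rational(-1, 4)), 341) = Mul(Rational(11, 4), 341) = Rational(3751, 4)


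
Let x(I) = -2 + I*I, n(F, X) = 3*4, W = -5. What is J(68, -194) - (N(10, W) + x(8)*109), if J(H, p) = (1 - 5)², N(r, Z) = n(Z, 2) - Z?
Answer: -6759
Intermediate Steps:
n(F, X) = 12
N(r, Z) = 12 - Z
J(H, p) = 16 (J(H, p) = (-4)² = 16)
x(I) = -2 + I²
J(68, -194) - (N(10, W) + x(8)*109) = 16 - ((12 - 1*(-5)) + (-2 + 8²)*109) = 16 - ((12 + 5) + (-2 + 64)*109) = 16 - (17 + 62*109) = 16 - (17 + 6758) = 16 - 1*6775 = 16 - 6775 = -6759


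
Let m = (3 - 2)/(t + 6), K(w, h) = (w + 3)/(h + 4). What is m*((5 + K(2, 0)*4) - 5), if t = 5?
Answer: 5/11 ≈ 0.45455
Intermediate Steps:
K(w, h) = (3 + w)/(4 + h)
m = 1/11 (m = (3 - 2)/(5 + 6) = 1/11 ≈ 0.090909)
m*((5 + K(2, 0)*4) - 5) = ((5 + ((3 + 2)/(4 + 0))*4) - 5)/11 = ((5 + (5/4)*4) - 5)/11 = ((5 + 5) - 5)/11 = (10 - 5)/11 = (1/11)*5 = 5/11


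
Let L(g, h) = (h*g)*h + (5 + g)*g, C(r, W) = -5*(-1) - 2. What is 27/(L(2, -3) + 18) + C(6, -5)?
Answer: 177/50 ≈ 3.5400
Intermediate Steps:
C(r, W) = 3 (C(r, W) = 5 - 2 = 3)
L(g, h) = g*h² + g*(5 + g) (L(g, h) = (g*h)*h + g*(5 + g) = g*h² + g*(5 + g))
27/(L(2, -3) + 18) + C(6, -5) = 27/(2*(5 + 2 + (-3)²) + 18) + 3 = 27/(2*(5 + 2 + 9) + 18) + 3 = 27/(2*16 + 18) + 3 = 27/(32 + 18) + 3 = 27/50 + 3 = 177/50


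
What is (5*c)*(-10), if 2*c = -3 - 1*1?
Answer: 100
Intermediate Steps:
c = -2 (c = (-3 - 1*1)/2 = (-3 - 1)/2 = (1/2)*(-4) = -2)
(5*c)*(-10) = (5*(-2))*(-10) = -10*(-10) = 100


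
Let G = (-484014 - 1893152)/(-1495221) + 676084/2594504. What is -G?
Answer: -1794615422557/969839216346 ≈ -1.8504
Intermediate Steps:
G = 1794615422557/969839216346 (G = -2377166*(-1/1495221) + 676084*(1/2594504) = 2377166/1495221 + 169021/648626 = 1794615422557/969839216346 ≈ 1.8504)
-G = -1*1794615422557/969839216346 = -1794615422557/969839216346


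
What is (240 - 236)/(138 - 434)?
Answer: -1/74 ≈ -0.013514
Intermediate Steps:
(240 - 236)/(138 - 434) = 4/(-296) = 4*(-1/296) = -1/74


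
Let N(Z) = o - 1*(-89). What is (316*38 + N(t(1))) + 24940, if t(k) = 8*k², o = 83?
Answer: 37120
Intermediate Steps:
N(Z) = 172 (N(Z) = 83 - 1*(-89) = 83 + 89 = 172)
(316*38 + N(t(1))) + 24940 = (316*38 + 172) + 24940 = (12008 + 172) + 24940 = 12180 + 24940 = 37120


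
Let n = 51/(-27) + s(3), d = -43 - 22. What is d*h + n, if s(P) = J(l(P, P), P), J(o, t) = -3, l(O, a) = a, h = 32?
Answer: -18764/9 ≈ -2084.9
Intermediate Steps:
s(P) = -3
d = -65
n = -44/9 (n = 51/(-27) - 3 = 51*(-1/27) - 3 = -17/9 - 3 = -44/9 ≈ -4.8889)
d*h + n = -65*32 - 44/9 = -2080 - 44/9 = -18764/9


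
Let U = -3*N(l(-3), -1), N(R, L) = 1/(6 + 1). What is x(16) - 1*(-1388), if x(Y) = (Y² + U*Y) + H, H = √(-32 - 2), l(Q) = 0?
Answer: 11460/7 + I*√34 ≈ 1637.1 + 5.831*I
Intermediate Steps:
N(R, L) = ⅐ (N(R, L) = 1/7 = ⅐)
H = I*√34 (H = √(-34) = I*√34 ≈ 5.8309*I)
U = -3/7 (U = -3*⅐ = -3/7 ≈ -0.42857)
x(Y) = Y² - 3*Y/7 + I*√34 (x(Y) = (Y² - 3*Y/7) + I*√34 = Y² - 3*Y/7 + I*√34)
x(16) - 1*(-1388) = (16² - 3/7*16 + I*√34) - 1*(-1388) = (256 - 48/7 + I*√34) + 1388 = (1744/7 + I*√34) + 1388 = 11460/7 + I*√34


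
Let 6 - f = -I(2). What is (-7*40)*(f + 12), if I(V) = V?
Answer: -5600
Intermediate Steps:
f = 8 (f = 6 - (-1)*2 = 6 - 1*(-2) = 6 + 2 = 8)
(-7*40)*(f + 12) = (-7*40)*(8 + 12) = -280*20 = -5600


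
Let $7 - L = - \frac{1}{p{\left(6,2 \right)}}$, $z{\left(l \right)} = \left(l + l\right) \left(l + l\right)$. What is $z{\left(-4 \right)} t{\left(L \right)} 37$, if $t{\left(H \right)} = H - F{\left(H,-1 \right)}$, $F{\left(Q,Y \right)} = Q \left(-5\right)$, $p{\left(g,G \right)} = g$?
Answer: $101824$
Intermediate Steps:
$F{\left(Q,Y \right)} = - 5 Q$
$z{\left(l \right)} = 4 l^{2}$ ($z{\left(l \right)} = 2 l 2 l = 4 l^{2}$)
$L = \frac{43}{6}$ ($L = 7 - - \frac{1}{6} = 7 + \frac{1}{6} = \frac{43}{6} \approx 7.1667$)
$t{\left(H \right)} = 6 H$ ($t{\left(H \right)} = H - - 5 H = H + 5 H = 6 H$)
$z{\left(-4 \right)} t{\left(L \right)} 37 = 4 \left(-4\right)^{2} \cdot 6 \cdot \frac{43}{6} \cdot 37 = 4 \cdot 16 \cdot 43 \cdot 37 = 64 \cdot 43 \cdot 37 = 2752 \cdot 37 = 101824$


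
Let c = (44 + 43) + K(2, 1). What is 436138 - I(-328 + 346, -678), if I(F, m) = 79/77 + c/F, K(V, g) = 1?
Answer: 302239535/693 ≈ 4.3613e+5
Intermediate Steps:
c = 88 (c = (44 + 43) + 1 = 87 + 1 = 88)
I(F, m) = 79/77 + 88/F
436138 - I(-328 + 346, -678) = 436138 - (79/77 + 88/(-328 + 346)) = 436138 - (79/77 + 88/18) = 436138 - (79/77 + 88*(1/18)) = 436138 - (79/77 + 44/9) = 436138 - 1*4099/693 = 436138 - 4099/693 = 302239535/693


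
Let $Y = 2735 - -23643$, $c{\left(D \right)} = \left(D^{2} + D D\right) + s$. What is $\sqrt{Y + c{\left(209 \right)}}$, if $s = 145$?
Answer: $\sqrt{113885} \approx 337.47$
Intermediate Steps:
$c{\left(D \right)} = 145 + 2 D^{2}$ ($c{\left(D \right)} = \left(D^{2} + D D\right) + 145 = \left(D^{2} + D^{2}\right) + 145 = 2 D^{2} + 145 = 145 + 2 D^{2}$)
$Y = 26378$ ($Y = 2735 + 23643 = 26378$)
$\sqrt{Y + c{\left(209 \right)}} = \sqrt{26378 + \left(145 + 2 \cdot 209^{2}\right)} = \sqrt{26378 + \left(145 + 2 \cdot 43681\right)} = \sqrt{26378 + \left(145 + 87362\right)} = \sqrt{26378 + 87507} = \sqrt{113885}$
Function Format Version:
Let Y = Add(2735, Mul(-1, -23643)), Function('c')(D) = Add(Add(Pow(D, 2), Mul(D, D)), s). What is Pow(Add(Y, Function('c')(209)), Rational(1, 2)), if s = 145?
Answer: Pow(113885, Rational(1, 2)) ≈ 337.47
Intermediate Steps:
Function('c')(D) = Add(145, Mul(2, Pow(D, 2))) (Function('c')(D) = Add(Add(Pow(D, 2), Mul(D, D)), 145) = Add(Add(Pow(D, 2), Pow(D, 2)), 145) = Add(Mul(2, Pow(D, 2)), 145) = Add(145, Mul(2, Pow(D, 2))))
Y = 26378 (Y = Add(2735, 23643) = 26378)
Pow(Add(Y, Function('c')(209)), Rational(1, 2)) = Pow(Add(26378, Add(145, Mul(2, Pow(209, 2)))), Rational(1, 2)) = Pow(Add(26378, Add(145, Mul(2, 43681))), Rational(1, 2)) = Pow(Add(26378, Add(145, 87362)), Rational(1, 2)) = Pow(Add(26378, 87507), Rational(1, 2)) = Pow(113885, Rational(1, 2))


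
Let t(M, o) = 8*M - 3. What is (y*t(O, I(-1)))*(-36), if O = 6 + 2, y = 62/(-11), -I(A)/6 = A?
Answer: 136152/11 ≈ 12377.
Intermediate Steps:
I(A) = -6*A
y = -62/11 (y = 62*(-1/11) = -62/11 ≈ -5.6364)
O = 8
t(M, o) = -3 + 8*M
(y*t(O, I(-1)))*(-36) = -62*(-3 + 8*8)/11*(-36) = -62*(-3 + 64)/11*(-36) = -62/11*61*(-36) = -3782/11*(-36) = 136152/11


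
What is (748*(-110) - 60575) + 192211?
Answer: 49356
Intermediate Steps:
(748*(-110) - 60575) + 192211 = (-82280 - 60575) + 192211 = -142855 + 192211 = 49356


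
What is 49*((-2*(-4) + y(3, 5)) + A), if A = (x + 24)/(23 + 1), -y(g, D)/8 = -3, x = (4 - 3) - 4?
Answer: 12887/8 ≈ 1610.9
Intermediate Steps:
x = -3 (x = 1 - 4 = -3)
y(g, D) = 24 (y(g, D) = -8*(-3) = 24)
A = 7/8 (A = (-3 + 24)/(23 + 1) = 21/24 = 21*(1/24) = 7/8 ≈ 0.87500)
49*((-2*(-4) + y(3, 5)) + A) = 49*((-2*(-4) + 24) + 7/8) = 49*((8 + 24) + 7/8) = 49*(32 + 7/8) = 49*(263/8) = 12887/8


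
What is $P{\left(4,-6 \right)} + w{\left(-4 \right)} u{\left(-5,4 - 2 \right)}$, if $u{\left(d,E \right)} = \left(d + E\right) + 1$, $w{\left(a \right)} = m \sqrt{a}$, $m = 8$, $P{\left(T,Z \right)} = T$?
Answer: $4 - 32 i \approx 4.0 - 32.0 i$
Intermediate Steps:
$w{\left(a \right)} = 8 \sqrt{a}$
$u{\left(d,E \right)} = 1 + E + d$ ($u{\left(d,E \right)} = \left(E + d\right) + 1 = 1 + E + d$)
$P{\left(4,-6 \right)} + w{\left(-4 \right)} u{\left(-5,4 - 2 \right)} = 4 + 8 \sqrt{-4} \left(1 + \left(4 - 2\right) - 5\right) = 4 + 8 \cdot 2 i \left(1 + 2 - 5\right) = 4 + 16 i \left(-2\right) = 4 - 32 i$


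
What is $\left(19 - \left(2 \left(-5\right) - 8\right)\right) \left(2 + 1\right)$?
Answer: $111$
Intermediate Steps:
$\left(19 - \left(2 \left(-5\right) - 8\right)\right) \left(2 + 1\right) = \left(19 - \left(-10 - 8\right)\right) 3 = \left(19 - -18\right) 3 = \left(19 + 18\right) 3 = 37 \cdot 3 = 111$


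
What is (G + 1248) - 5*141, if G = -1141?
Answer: -598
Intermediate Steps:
(G + 1248) - 5*141 = (-1141 + 1248) - 5*141 = 107 - 705 = -598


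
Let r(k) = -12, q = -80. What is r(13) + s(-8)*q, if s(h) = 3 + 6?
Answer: -732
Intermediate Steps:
s(h) = 9
r(13) + s(-8)*q = -12 + 9*(-80) = -12 - 720 = -732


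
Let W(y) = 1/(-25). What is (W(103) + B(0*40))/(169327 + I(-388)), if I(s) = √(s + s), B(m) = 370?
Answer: 522035141/238930280875 - 6166*I*√194/238930280875 ≈ 0.0021849 - 3.5945e-7*I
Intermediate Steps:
I(s) = √2*√s (I(s) = √(2*s) = √2*√s)
W(y) = -1/25
(W(103) + B(0*40))/(169327 + I(-388)) = (-1/25 + 370)/(169327 + √2*√(-388)) = 9249/(25*(169327 + √2*(2*I*√97))) = 9249/(25*(169327 + 2*I*√194))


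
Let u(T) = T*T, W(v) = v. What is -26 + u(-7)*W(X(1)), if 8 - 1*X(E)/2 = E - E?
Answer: 758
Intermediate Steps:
X(E) = 16 (X(E) = 16 - 2*(E - E) = 16 - 2*0 = 16 + 0 = 16)
u(T) = T²
-26 + u(-7)*W(X(1)) = -26 + (-7)²*16 = -26 + 49*16 = -26 + 784 = 758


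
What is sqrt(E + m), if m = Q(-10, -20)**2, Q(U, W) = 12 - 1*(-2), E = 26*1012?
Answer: 94*sqrt(3) ≈ 162.81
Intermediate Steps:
E = 26312
Q(U, W) = 14 (Q(U, W) = 12 + 2 = 14)
m = 196 (m = 14**2 = 196)
sqrt(E + m) = sqrt(26312 + 196) = sqrt(26508) = 94*sqrt(3)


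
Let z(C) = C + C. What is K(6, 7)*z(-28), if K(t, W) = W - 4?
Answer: -168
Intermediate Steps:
z(C) = 2*C
K(t, W) = -4 + W
K(6, 7)*z(-28) = (-4 + 7)*(2*(-28)) = 3*(-56) = -168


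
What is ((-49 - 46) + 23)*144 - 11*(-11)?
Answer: -10247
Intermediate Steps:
((-49 - 46) + 23)*144 - 11*(-11) = (-95 + 23)*144 + 121 = -72*144 + 121 = -10368 + 121 = -10247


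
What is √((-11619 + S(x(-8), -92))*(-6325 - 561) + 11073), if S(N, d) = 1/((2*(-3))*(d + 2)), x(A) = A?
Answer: √648157903410/90 ≈ 8945.4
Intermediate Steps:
S(N, d) = 1/(-12 - 6*d) (S(N, d) = 1/(-6*(2 + d)) = 1/(-12 - 6*d))
√((-11619 + S(x(-8), -92))*(-6325 - 561) + 11073) = √((-11619 - 1/(12 + 6*(-92)))*(-6325 - 561) + 11073) = √((-11619 - 1/(12 - 552))*(-6886) + 11073) = √((-11619 - 1/(-540))*(-6886) + 11073) = √((-11619 - 1*(-1/540))*(-6886) + 11073) = √((-11619 + 1/540)*(-6886) + 11073) = √(-6274259/540*(-6886) + 11073) = √(21602273737/270 + 11073) = √(21605263447/270) = √648157903410/90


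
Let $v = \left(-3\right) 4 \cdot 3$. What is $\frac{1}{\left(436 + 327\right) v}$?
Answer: $- \frac{1}{27468} \approx -3.6406 \cdot 10^{-5}$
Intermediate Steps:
$v = -36$ ($v = \left(-12\right) 3 = -36$)
$\frac{1}{\left(436 + 327\right) v} = \frac{1}{\left(436 + 327\right) \left(-36\right)} = \frac{1}{763 \left(-36\right)} = \frac{1}{-27468} = - \frac{1}{27468}$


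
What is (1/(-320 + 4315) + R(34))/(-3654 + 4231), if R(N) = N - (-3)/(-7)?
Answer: 938832/16135805 ≈ 0.058183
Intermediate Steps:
R(N) = -3/7 + N (R(N) = N - (-3)*(-1)/7 = N - 1*3/7 = N - 3/7 = -3/7 + N)
(1/(-320 + 4315) + R(34))/(-3654 + 4231) = (1/(-320 + 4315) + (-3/7 + 34))/(-3654 + 4231) = (1/3995 + 235/7)/577 = (1/3995 + 235/7)*(1/577) = (938832/27965)*(1/577) = 938832/16135805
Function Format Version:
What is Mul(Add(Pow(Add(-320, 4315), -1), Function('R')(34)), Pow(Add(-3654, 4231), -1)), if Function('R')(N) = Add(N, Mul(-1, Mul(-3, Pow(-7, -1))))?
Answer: Rational(938832, 16135805) ≈ 0.058183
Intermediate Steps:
Function('R')(N) = Add(Rational(-3, 7), N) (Function('R')(N) = Add(N, Mul(-1, Mul(-3, Rational(-1, 7)))) = Add(N, Mul(-1, Rational(3, 7))) = Add(N, Rational(-3, 7)) = Add(Rational(-3, 7), N))
Mul(Add(Pow(Add(-320, 4315), -1), Function('R')(34)), Pow(Add(-3654, 4231), -1)) = Mul(Add(Pow(Add(-320, 4315), -1), Add(Rational(-3, 7), 34)), Pow(Add(-3654, 4231), -1)) = Mul(Add(Pow(3995, -1), Rational(235, 7)), Pow(577, -1)) = Mul(Add(Rational(1, 3995), Rational(235, 7)), Rational(1, 577)) = Mul(Rational(938832, 27965), Rational(1, 577)) = Rational(938832, 16135805)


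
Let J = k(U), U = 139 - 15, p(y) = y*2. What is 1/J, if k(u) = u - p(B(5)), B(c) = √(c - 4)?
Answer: 1/122 ≈ 0.0081967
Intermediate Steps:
B(c) = √(-4 + c)
p(y) = 2*y
U = 124
k(u) = -2 + u (k(u) = u - 2*√(-4 + 5) = u - 2*√1 = u - 2 = -2 + u)
J = 122 (J = -2 + 124 = 122)
1/J = 1/122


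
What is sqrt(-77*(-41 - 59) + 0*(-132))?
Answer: 10*sqrt(77) ≈ 87.750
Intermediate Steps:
sqrt(-77*(-41 - 59) + 0*(-132)) = sqrt(-77*(-100) + 0) = sqrt(7700 + 0) = sqrt(7700) = 10*sqrt(77)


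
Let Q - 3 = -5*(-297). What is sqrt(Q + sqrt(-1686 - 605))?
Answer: sqrt(1488 + I*sqrt(2291)) ≈ 38.58 + 0.6203*I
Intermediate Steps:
Q = 1488 (Q = 3 - 5*(-297) = 3 + 1485 = 1488)
sqrt(Q + sqrt(-1686 - 605)) = sqrt(1488 + sqrt(-1686 - 605)) = sqrt(1488 + sqrt(-2291)) = sqrt(1488 + I*sqrt(2291))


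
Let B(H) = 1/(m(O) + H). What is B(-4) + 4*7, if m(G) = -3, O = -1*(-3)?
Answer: 195/7 ≈ 27.857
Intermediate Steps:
O = 3
B(H) = 1/(-3 + H)
B(-4) + 4*7 = 1/(-3 - 4) + 4*7 = 1/(-7) + 28 = -⅐ + 28 = 195/7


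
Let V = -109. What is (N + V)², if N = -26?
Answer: 18225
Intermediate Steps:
(N + V)² = (-26 - 109)² = (-135)² = 18225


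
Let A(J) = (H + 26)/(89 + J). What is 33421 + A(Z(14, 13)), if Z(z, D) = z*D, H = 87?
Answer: 9057204/271 ≈ 33421.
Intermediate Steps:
Z(z, D) = D*z
A(J) = 113/(89 + J) (A(J) = (87 + 26)/(89 + J) = 113/(89 + J))
33421 + A(Z(14, 13)) = 33421 + 113/(89 + 13*14) = 33421 + 113/(89 + 182) = 33421 + 113/271 = 9057204/271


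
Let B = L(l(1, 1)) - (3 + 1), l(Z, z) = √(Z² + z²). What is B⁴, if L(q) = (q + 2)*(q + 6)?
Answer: 103184 + 72960*√2 ≈ 2.0637e+5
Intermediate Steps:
L(q) = (2 + q)*(6 + q)
B = 10 + 8*√2 (B = (12 + (√(1² + 1²))² + 8*√(1² + 1²)) - (3 + 1) = (12 + (√(1 + 1))² + 8*√(1 + 1)) - 1*4 = (12 + (√2)² + 8*√2) - 4 = (12 + 2 + 8*√2) - 4 = (14 + 8*√2) - 4 = 10 + 8*√2 ≈ 21.314)
B⁴ = (10 + 8*√2)⁴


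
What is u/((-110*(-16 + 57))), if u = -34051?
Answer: 34051/4510 ≈ 7.5501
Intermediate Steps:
u/((-110*(-16 + 57))) = -34051*(-1/(110*(-16 + 57))) = -34051/((-110*41)) = -34051/(-4510) = -34051*(-1/4510) = 34051/4510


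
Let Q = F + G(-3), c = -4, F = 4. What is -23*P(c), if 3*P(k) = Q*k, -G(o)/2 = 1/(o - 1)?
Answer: 138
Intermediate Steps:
G(o) = -2/(-1 + o) (G(o) = -2/(o - 1) = -2/(-1 + o))
Q = 9/2 (Q = 4 - 2/(-1 - 3) = 4 - 2/(-4) = 4 - 2*(-¼) = 4 + ½ = 9/2 ≈ 4.5000)
P(k) = 3*k/2 (P(k) = (9*k/2)/3 = 3*k/2)
-23*P(c) = -69*(-4)/2 = -23*(-6) = 138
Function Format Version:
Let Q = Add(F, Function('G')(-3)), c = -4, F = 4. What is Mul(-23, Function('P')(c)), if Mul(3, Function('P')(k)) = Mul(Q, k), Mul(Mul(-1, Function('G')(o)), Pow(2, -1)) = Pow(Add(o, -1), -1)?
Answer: 138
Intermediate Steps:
Function('G')(o) = Mul(-2, Pow(Add(-1, o), -1)) (Function('G')(o) = Mul(-2, Pow(Add(o, -1), -1)) = Mul(-2, Pow(Add(-1, o), -1)))
Q = Rational(9, 2) (Q = Add(4, Mul(-2, Pow(Add(-1, -3), -1))) = Add(4, Mul(-2, Pow(-4, -1))) = Add(4, Mul(-2, Rational(-1, 4))) = Add(4, Rational(1, 2)) = Rational(9, 2) ≈ 4.5000)
Function('P')(k) = Mul(Rational(3, 2), k) (Function('P')(k) = Mul(Rational(1, 3), Mul(Rational(9, 2), k)) = Mul(Rational(3, 2), k))
Mul(-23, Function('P')(c)) = Mul(-23, Mul(Rational(3, 2), -4)) = Mul(-23, -6) = 138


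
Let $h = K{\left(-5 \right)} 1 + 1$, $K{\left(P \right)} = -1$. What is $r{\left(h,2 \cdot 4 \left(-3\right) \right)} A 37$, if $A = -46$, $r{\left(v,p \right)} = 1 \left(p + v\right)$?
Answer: $40848$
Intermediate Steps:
$h = 0$ ($h = \left(-1\right) 1 + 1 = -1 + 1 = 0$)
$r{\left(v,p \right)} = p + v$
$r{\left(h,2 \cdot 4 \left(-3\right) \right)} A 37 = \left(2 \cdot 4 \left(-3\right) + 0\right) \left(-46\right) 37 = \left(8 \left(-3\right) + 0\right) \left(-46\right) 37 = \left(-24 + 0\right) \left(-46\right) 37 = \left(-24\right) \left(-46\right) 37 = 1104 \cdot 37 = 40848$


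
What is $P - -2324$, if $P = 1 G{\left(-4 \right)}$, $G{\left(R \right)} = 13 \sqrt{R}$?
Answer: $2324 + 26 i \approx 2324.0 + 26.0 i$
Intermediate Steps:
$P = 26 i$ ($P = 1 \cdot 13 \sqrt{-4} = 1 \cdot 13 \cdot 2 i = 1 \cdot 26 i = 26 i \approx 26.0 i$)
$P - -2324 = 26 i - -2324 = 26 i + 2324 = 2324 + 26 i$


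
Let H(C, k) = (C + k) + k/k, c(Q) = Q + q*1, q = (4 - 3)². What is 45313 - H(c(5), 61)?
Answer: 45245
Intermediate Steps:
q = 1 (q = 1² = 1)
c(Q) = 1 + Q (c(Q) = Q + 1*1 = Q + 1 = 1 + Q)
H(C, k) = 1 + C + k (H(C, k) = (C + k) + 1 = 1 + C + k)
45313 - H(c(5), 61) = 45313 - (1 + (1 + 5) + 61) = 45313 - (1 + 6 + 61) = 45313 - 1*68 = 45313 - 68 = 45245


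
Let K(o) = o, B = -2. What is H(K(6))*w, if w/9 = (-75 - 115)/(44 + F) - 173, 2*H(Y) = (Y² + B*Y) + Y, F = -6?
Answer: -24030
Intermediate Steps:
H(Y) = Y²/2 - Y/2 (H(Y) = ((Y² - 2*Y) + Y)/2 = (Y² - Y)/2 = Y²/2 - Y/2)
w = -1602 (w = 9*((-75 - 115)/(44 - 6) - 173) = 9*(-190/38 - 173) = 9*(-190*1/38 - 173) = 9*(-5 - 173) = 9*(-178) = -1602)
H(K(6))*w = ((½)*6*(-1 + 6))*(-1602) = ((½)*6*5)*(-1602) = 15*(-1602) = -24030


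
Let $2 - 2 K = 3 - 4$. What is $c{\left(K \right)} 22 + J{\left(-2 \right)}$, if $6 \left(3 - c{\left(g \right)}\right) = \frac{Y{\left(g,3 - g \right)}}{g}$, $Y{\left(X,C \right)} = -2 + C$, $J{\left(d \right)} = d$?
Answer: $\frac{587}{9} \approx 65.222$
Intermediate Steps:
$K = \frac{3}{2}$ ($K = 1 - \frac{3 - 4}{2} = 1 - - \frac{1}{2} = 1 + \frac{1}{2} = \frac{3}{2} \approx 1.5$)
$c{\left(g \right)} = 3 - \frac{1 - g}{6 g}$ ($c{\left(g \right)} = 3 - \frac{\left(-2 - \left(-3 + g\right)\right) \frac{1}{g}}{6} = 3 - \frac{\left(1 - g\right) \frac{1}{g}}{6} = 3 - \frac{\frac{1}{g} \left(1 - g\right)}{6} = 3 - \frac{1 - g}{6 g}$)
$c{\left(K \right)} 22 + J{\left(-2 \right)} = \frac{-1 + 19 \cdot \frac{3}{2}}{6 \cdot \frac{3}{2}} \cdot 22 - 2 = \frac{1}{6} \cdot \frac{2}{3} \left(-1 + \frac{57}{2}\right) 22 - 2 = \frac{1}{6} \cdot \frac{2}{3} \cdot \frac{55}{2} \cdot 22 - 2 = \frac{55}{18} \cdot 22 - 2 = \frac{605}{9} - 2 = \frac{587}{9}$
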